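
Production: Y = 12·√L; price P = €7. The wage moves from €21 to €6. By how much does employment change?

ΔL = 45

From P·MP_L = w with MP_L = 6·L^(-1/2), the labor demand is L(w) = (42/w)^(2).
At w = 21: L = 4. At w = 6: L = 49.
ΔL = 49 − 4 = 45.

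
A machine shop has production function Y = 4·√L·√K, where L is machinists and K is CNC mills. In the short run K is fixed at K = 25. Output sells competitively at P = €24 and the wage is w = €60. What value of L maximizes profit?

With K = 25, MP_L = (1/2)·4·L^(-1/2)·25^(1/2) = 10·L^(-1/2).
Profit maximization for a price taker requires P·MP_L = w: 24·10·L^(-1/2) = 60.
So L^(-1/2) = 0.25, which gives L = 16.

L* = 16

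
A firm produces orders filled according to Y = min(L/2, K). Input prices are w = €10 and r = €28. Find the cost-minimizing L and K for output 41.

With a fixed-proportions technology, the cost-minimizing bundle uses no slack in either input: L/2 = K = Y.
So L = 2·41 = 82 and K = 41.

L* = 82, K* = 41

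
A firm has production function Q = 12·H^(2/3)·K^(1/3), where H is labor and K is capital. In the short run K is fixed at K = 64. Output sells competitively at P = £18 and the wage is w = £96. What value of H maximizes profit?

With K = 64, MP_H = (2/3)·12·H^(-1/3)·64^(1/3) = 32·H^(-1/3).
Profit maximization for a price taker requires P·MP_H = w: 18·32·H^(-1/3) = 96.
So H^(-1/3) = 1/6, which gives H = 216.

H* = 216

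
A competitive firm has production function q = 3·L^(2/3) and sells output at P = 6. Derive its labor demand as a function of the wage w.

MP_L = (2/3)·3·L^(-1/3) = 2·L^(-1/3).
Setting P·MP_L = w: 12·L^(-1/3) = w.
Solving for L: L^(-1/3) = w/12, so L = (12/w)^(3).

L(w) = 1728/w³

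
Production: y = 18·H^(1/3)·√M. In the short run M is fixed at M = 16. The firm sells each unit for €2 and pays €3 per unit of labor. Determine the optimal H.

H* = 64

With M = 16, MP_H = (1/3)·18·H^(-2/3)·16^(1/2) = 24·H^(-2/3).
Profit maximization for a price taker requires P·MP_H = w: 2·24·H^(-2/3) = 3.
So H^(-2/3) = 0.0625, which gives H = 64.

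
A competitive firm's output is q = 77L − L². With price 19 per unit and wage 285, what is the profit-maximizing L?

L* = 31

The marginal product of L is MP_L = 77 − 2L.
A price-taking firm hires until the value of the marginal product equals the wage: P·MP_L = w, so 19·(77 − 2L) = 285.
Then 77 − 2L = 15, giving L = 31.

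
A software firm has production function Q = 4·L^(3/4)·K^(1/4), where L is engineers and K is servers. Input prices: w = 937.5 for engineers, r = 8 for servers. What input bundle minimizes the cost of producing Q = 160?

Cost minimization requires the marginal rate of technical substitution to equal the input-price ratio: MP_L/MP_K = w/r.
Here MP_L/MP_K = (3/4)·(K/L)/(1/4) = 3·(K/L). Setting this equal to 937.5/8 = 117.1875 gives K = 39.0625L.
Substituting into Q = 160: 4·L^(3/4)·(39.0625L)^(1/4) = 160.
Solving, L = 16 and K = 625.

L* = 16, K* = 625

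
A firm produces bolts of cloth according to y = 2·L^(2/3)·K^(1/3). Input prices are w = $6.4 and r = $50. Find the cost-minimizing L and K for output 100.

L* = 125, K* = 8

Cost minimization requires the marginal rate of technical substitution to equal the input-price ratio: MP_L/MP_K = w/r.
Here MP_L/MP_K = (2/3)·(K/L)/(1/3) = 2·(K/L). Setting this equal to 6.4/50 = 0.128 gives K = 0.064L.
Substituting into y = 100: 2·L^(2/3)·(0.064L)^(1/3) = 100.
Solving, L = 125 and K = 8.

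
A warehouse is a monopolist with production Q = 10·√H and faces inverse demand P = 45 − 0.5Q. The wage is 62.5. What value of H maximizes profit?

Marginal revenue from the inverse demand is MR = 45 − Q.
The marginal product is MP_H = 5·H^(-1/2).
A monopolist hires until marginal revenue product equals the wage: MR·MP_H = w.
At H, Q = 10·√H. Substituting and solving: (45 − 10·√H)·5·H^(-1/2) = 62.5 gives H = 4.

H* = 4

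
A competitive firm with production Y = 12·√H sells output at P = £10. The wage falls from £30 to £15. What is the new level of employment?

From P·MP_H = w with MP_H = 6·H^(-1/2), the labor demand is H(w) = (60/w)^(2).
At w = 30: H = 4. At w = 15: H = 16.

H* = 16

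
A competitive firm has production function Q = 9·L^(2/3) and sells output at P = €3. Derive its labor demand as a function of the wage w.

L(w) = 5832/w³

MP_L = (2/3)·9·L^(-1/3) = 6·L^(-1/3).
Setting P·MP_L = w: 18·L^(-1/3) = w.
Solving for L: L^(-1/3) = w/18, so L = (18/w)^(3).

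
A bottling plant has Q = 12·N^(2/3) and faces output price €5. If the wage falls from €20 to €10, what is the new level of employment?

From P·MP_N = w with MP_N = 8·N^(-1/3), the labor demand is N(w) = (40/w)^(3).
At w = 20: N = 8. At w = 10: N = 64.

N* = 64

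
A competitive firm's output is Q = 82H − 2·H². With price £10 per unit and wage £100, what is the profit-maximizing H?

The marginal product of H is MP_H = 82 − 4H.
A price-taking firm hires until the value of the marginal product equals the wage: P·MP_H = w, so 10·(82 − 4H) = 100.
Then 82 − 4H = 10, giving H = 18.

H* = 18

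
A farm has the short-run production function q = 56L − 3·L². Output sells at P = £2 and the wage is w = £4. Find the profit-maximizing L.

The marginal product of L is MP_L = 56 − 6L.
A price-taking firm hires until the value of the marginal product equals the wage: P·MP_L = w, so 2·(56 − 6L) = 4.
Then 56 − 6L = 2, giving L = 9.

L* = 9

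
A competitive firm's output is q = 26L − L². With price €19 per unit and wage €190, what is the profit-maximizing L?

L* = 8

The marginal product of L is MP_L = 26 − 2L.
A price-taking firm hires until the value of the marginal product equals the wage: P·MP_L = w, so 19·(26 − 2L) = 190.
Then 26 − 2L = 10, giving L = 8.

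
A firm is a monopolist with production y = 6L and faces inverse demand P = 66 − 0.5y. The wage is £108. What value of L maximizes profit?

L* = 8

Marginal revenue from the inverse demand is MR = 66 − y.
The marginal product is MP_L = 6.
A monopolist hires until marginal revenue product equals the wage: MR·MP_L = w.
(66 − 6L)·6 = 108, so L = 8.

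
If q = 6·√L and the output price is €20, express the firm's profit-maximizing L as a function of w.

MP_L = (1/2)·6·L^(-1/2) = 3·L^(-1/2).
Setting P·MP_L = w: 60·L^(-1/2) = w.
Solving for L: L^(-1/2) = w/60, so L = (60/w)^(2).

L(w) = 3600/w²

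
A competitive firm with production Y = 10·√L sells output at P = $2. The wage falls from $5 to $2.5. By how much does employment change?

ΔL = 12

From P·MP_L = w with MP_L = 5·L^(-1/2), the labor demand is L(w) = (10/w)^(2).
At w = 5: L = 4. At w = 2.5: L = 16.
ΔL = 16 − 4 = 12.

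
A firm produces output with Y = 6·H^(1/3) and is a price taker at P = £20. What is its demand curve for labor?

MP_H = (1/3)·6·H^(-2/3) = 2·H^(-2/3).
Setting P·MP_H = w: 40·H^(-2/3) = w.
Solving for H: H^(-2/3) = w/40, so H = (40/w)^(3/2).

H(w) = (40/w)^(3/2)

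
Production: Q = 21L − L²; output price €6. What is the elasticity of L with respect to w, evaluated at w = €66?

ε = -1.1

From P·MP_L = w with MP_L = 21 − 2L, labor demand is L(w) = (21 − w/6)/2.
dL/dw = −1/(12) = -1/12.
At w = 66, L = 5, so ε = (dL/dw)·(w/L) = (-1/12)·(66/5) = -1.1.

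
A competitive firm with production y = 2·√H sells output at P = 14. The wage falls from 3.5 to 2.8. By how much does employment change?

ΔH = 9

From P·MP_H = w with MP_H = H^(-1/2), the labor demand is H(w) = (14/w)^(2).
At w = 3.5: H = 16. At w = 2.8: H = 25.
ΔH = 25 − 16 = 9.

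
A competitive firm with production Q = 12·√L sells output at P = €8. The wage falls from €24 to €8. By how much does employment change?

From P·MP_L = w with MP_L = 6·L^(-1/2), the labor demand is L(w) = (48/w)^(2).
At w = 24: L = 4. At w = 8: L = 36.
ΔL = 36 − 4 = 32.

ΔL = 32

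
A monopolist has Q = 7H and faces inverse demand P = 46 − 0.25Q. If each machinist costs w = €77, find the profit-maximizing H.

Marginal revenue from the inverse demand is MR = 46 − 0.5Q.
The marginal product is MP_H = 7.
A monopolist hires until marginal revenue product equals the wage: MR·MP_H = w.
(46 − 3.5H)·7 = 77, so H = 10.

H* = 10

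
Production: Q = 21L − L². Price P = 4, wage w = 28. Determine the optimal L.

L* = 7

The marginal product of L is MP_L = 21 − 2L.
A price-taking firm hires until the value of the marginal product equals the wage: P·MP_L = w, so 4·(21 − 2L) = 28.
Then 21 − 2L = 7, giving L = 7.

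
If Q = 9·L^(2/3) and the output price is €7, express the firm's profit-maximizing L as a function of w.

L(w) = 74088/w³

MP_L = (2/3)·9·L^(-1/3) = 6·L^(-1/3).
Setting P·MP_L = w: 42·L^(-1/3) = w.
Solving for L: L^(-1/3) = w/42, so L = (42/w)^(3).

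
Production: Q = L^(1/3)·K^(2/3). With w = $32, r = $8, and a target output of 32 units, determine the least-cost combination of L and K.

Cost minimization requires the marginal rate of technical substitution to equal the input-price ratio: MP_L/MP_K = w/r.
Here MP_L/MP_K = (1/3)·(K/L)/(2/3) = 0.5·(K/L). Setting this equal to 32/8 = 4 gives K = 8L.
Substituting into Q = 32: L^(1/3)·(8L)^(2/3) = 32.
Solving, L = 8 and K = 64.

L* = 8, K* = 64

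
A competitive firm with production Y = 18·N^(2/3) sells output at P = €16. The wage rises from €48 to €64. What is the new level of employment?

N* = 27

From P·MP_N = w with MP_N = 12·N^(-1/3), the labor demand is N(w) = (192/w)^(3).
At w = 48: N = 64. At w = 64: N = 27.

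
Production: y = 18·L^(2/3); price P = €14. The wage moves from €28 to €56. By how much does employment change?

From P·MP_L = w with MP_L = 12·L^(-1/3), the labor demand is L(w) = (168/w)^(3).
At w = 28: L = 216. At w = 56: L = 27.
ΔL = 27 − 216 = -189.

ΔL = -189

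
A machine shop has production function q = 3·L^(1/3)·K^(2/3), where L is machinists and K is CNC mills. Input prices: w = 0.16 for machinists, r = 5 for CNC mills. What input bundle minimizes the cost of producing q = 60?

Cost minimization requires the marginal rate of technical substitution to equal the input-price ratio: MP_L/MP_K = w/r.
Here MP_L/MP_K = (1/3)·(K/L)/(2/3) = 0.5·(K/L). Setting this equal to 0.16/5 = 0.032 gives K = 0.064L.
Substituting into q = 60: 3·L^(1/3)·(0.064L)^(2/3) = 60.
Solving, L = 125 and K = 8.

L* = 125, K* = 8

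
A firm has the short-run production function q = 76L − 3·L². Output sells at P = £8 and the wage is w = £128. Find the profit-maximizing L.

L* = 10

The marginal product of L is MP_L = 76 − 6L.
A price-taking firm hires until the value of the marginal product equals the wage: P·MP_L = w, so 8·(76 − 6L) = 128.
Then 76 − 6L = 16, giving L = 10.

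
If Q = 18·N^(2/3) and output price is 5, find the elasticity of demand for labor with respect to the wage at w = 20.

MP_N = (2/3)·18·N^(-1/3), so P·MP_N = w gives 60·N^(-1/3) = w.
Solving, N(w) = (60/w)^(3). This is a constant-elasticity form: N ∝ w^(−3), so ε = −3.

ε = -3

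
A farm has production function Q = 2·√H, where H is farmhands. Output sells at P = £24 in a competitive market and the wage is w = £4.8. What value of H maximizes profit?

MP_H = (1/2)·2·H^(-1/2) = H^(-1/2).
Profit maximization for a price taker requires P·MP_H = w: 24·H^(-1/2) = 4.8.
So H^(-1/2) = 0.2, which gives H = 25.

H* = 25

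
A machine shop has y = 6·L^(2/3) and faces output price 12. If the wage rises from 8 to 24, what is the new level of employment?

From P·MP_L = w with MP_L = 4·L^(-1/3), the labor demand is L(w) = (48/w)^(3).
At w = 8: L = 216. At w = 24: L = 8.

L* = 8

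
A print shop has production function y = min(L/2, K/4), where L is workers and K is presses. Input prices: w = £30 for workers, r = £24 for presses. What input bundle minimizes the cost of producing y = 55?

With a fixed-proportions technology, the cost-minimizing bundle uses no slack in either input: L/2 = K/4 = y.
So L = 2·55 = 110 and K = 4·55 = 220.

L* = 110, K* = 220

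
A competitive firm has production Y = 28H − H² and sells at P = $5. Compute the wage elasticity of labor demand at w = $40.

ε = -0.4

From P·MP_H = w with MP_H = 28 − 2H, labor demand is H(w) = (28 − w/5)/2.
dH/dw = −1/(10) = -0.1.
At w = 40, H = 10, so ε = (dH/dw)·(w/H) = (-0.1)·(40/10) = -0.4.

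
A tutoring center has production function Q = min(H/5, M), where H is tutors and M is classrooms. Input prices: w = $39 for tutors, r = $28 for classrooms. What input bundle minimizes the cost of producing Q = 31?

H* = 155, M* = 31

With a fixed-proportions technology, the cost-minimizing bundle uses no slack in either input: H/5 = M = Q.
So H = 5·31 = 155 and M = 31.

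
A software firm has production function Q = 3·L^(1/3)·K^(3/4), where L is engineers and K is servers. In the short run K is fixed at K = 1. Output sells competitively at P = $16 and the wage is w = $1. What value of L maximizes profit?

With K = 1, MP_L = (1/3)·3·L^(-2/3)·1^(3/4) = L^(-2/3).
Profit maximization for a price taker requires P·MP_L = w: 16·L^(-2/3) = 1.
So L^(-2/3) = 0.0625, which gives L = 64.

L* = 64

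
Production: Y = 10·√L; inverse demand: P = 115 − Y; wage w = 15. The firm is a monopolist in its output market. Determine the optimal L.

Marginal revenue from the inverse demand is MR = 115 − 2Y.
The marginal product is MP_L = 5·L^(-1/2).
A monopolist hires until marginal revenue product equals the wage: MR·MP_L = w.
At L, Y = 10·√L. Substituting and solving: (115 − 20·√L)·5·L^(-1/2) = 15 gives L = 25.

L* = 25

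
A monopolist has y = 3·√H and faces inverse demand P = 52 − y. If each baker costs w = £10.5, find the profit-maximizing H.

Marginal revenue from the inverse demand is MR = 52 − 2y.
The marginal product is MP_H = 1.5·H^(-1/2).
A monopolist hires until marginal revenue product equals the wage: MR·MP_H = w.
At H, y = 3·√H. Substituting and solving: (52 − 6·√H)·1.5·H^(-1/2) = 10.5 gives H = 16.

H* = 16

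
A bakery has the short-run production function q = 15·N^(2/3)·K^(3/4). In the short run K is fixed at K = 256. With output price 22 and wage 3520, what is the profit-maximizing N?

N* = 64

With K = 256, MP_N = (2/3)·15·N^(-1/3)·256^(3/4) = 640·N^(-1/3).
Profit maximization for a price taker requires P·MP_N = w: 22·640·N^(-1/3) = 3520.
So N^(-1/3) = 0.25, which gives N = 64.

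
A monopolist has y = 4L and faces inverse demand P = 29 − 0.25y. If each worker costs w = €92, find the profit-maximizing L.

L* = 3

Marginal revenue from the inverse demand is MR = 29 − 0.5y.
The marginal product is MP_L = 4.
A monopolist hires until marginal revenue product equals the wage: MR·MP_L = w.
(29 − 2L)·4 = 92, so L = 3.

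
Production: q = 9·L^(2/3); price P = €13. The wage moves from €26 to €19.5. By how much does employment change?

From P·MP_L = w with MP_L = 6·L^(-1/3), the labor demand is L(w) = (78/w)^(3).
At w = 26: L = 27. At w = 19.5: L = 64.
ΔL = 64 − 27 = 37.

ΔL = 37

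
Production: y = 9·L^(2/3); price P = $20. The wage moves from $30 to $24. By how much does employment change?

ΔL = 61

From P·MP_L = w with MP_L = 6·L^(-1/3), the labor demand is L(w) = (120/w)^(3).
At w = 30: L = 64. At w = 24: L = 125.
ΔL = 125 − 64 = 61.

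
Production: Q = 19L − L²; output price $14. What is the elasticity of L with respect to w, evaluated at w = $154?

ε = -1.375

From P·MP_L = w with MP_L = 19 − 2L, labor demand is L(w) = (19 − w/14)/2.
dL/dw = −1/(28) = -1/28.
At w = 154, L = 4, so ε = (dL/dw)·(w/L) = (-1/28)·(154/4) = -1.375.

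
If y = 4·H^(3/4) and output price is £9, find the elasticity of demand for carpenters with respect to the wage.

MP_H = (3/4)·4·H^(-1/4), so P·MP_H = w gives 27·H^(-1/4) = w.
Solving, H(w) = (27/w)^(4). This is a constant-elasticity form: H ∝ w^(−4), so ε = −4.

ε = -4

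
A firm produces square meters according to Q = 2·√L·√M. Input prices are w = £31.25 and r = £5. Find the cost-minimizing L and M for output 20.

Cost minimization requires the marginal rate of technical substitution to equal the input-price ratio: MP_L/MP_M = w/r.
Here MP_L/MP_M = (1/2)·(M/L)/(1/2) = (M/L). Setting this equal to 31.25/5 = 6.25 gives M = 6.25L.
Substituting into Q = 20: 2·L^(1/2)·(6.25L)^(1/2) = 20.
Solving, L = 4 and M = 25.

L* = 4, M* = 25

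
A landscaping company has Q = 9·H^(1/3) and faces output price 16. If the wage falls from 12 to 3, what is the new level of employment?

H* = 64

From P·MP_H = w with MP_H = 3·H^(-2/3), the labor demand is H(w) = (48/w)^(3/2).
At w = 12: H = 8. At w = 3: H = 64.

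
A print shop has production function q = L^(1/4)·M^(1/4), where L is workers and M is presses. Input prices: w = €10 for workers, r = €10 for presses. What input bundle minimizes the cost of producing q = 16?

Cost minimization requires the marginal rate of technical substitution to equal the input-price ratio: MP_L/MP_M = w/r.
Here MP_L/MP_M = (1/4)·(M/L)/(1/4) = (M/L). Setting this equal to 10/10 = 1 gives M = L.
Substituting into q = 16: L^(1/4)·(L)^(1/4) = 16.
Solving, L = 256 and M = 256.

L* = 256, M* = 256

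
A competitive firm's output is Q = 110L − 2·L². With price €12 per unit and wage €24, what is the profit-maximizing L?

L* = 27

The marginal product of L is MP_L = 110 − 4L.
A price-taking firm hires until the value of the marginal product equals the wage: P·MP_L = w, so 12·(110 − 4L) = 24.
Then 110 − 4L = 2, giving L = 27.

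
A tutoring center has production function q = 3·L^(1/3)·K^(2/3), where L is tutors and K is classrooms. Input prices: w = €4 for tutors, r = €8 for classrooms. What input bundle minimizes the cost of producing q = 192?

L* = 64, K* = 64

Cost minimization requires the marginal rate of technical substitution to equal the input-price ratio: MP_L/MP_K = w/r.
Here MP_L/MP_K = (1/3)·(K/L)/(2/3) = 0.5·(K/L). Setting this equal to 4/8 = 0.5 gives K = L.
Substituting into q = 192: 3·L^(1/3)·(L)^(2/3) = 192.
Solving, L = 64 and K = 64.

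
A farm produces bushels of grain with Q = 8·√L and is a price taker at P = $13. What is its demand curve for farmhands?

L(w) = 2704/w²

MP_L = (1/2)·8·L^(-1/2) = 4·L^(-1/2).
Setting P·MP_L = w: 52·L^(-1/2) = w.
Solving for L: L^(-1/2) = w/52, so L = (52/w)^(2).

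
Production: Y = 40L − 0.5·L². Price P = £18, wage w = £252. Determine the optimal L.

L* = 26

The marginal product of L is MP_L = 40 − L.
A price-taking firm hires until the value of the marginal product equals the wage: P·MP_L = w, so 18·(40 − L) = 252.
Then 40 − L = 14, giving L = 26.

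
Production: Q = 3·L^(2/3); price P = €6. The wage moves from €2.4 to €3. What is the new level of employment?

L* = 64

From P·MP_L = w with MP_L = 2·L^(-1/3), the labor demand is L(w) = (12/w)^(3).
At w = 2.4: L = 125. At w = 3: L = 64.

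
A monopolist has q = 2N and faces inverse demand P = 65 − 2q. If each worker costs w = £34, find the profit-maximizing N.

Marginal revenue from the inverse demand is MR = 65 − 4q.
The marginal product is MP_N = 2.
A monopolist hires until marginal revenue product equals the wage: MR·MP_N = w.
(65 − 8N)·2 = 34, so N = 6.

N* = 6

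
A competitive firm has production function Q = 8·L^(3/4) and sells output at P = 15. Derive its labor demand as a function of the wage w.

L(w) = (90/w)^(4)

MP_L = (3/4)·8·L^(-1/4) = 6·L^(-1/4).
Setting P·MP_L = w: 90·L^(-1/4) = w.
Solving for L: L^(-1/4) = w/90, so L = (90/w)^(4).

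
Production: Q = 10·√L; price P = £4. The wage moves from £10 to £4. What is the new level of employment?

From P·MP_L = w with MP_L = 5·L^(-1/2), the labor demand is L(w) = (20/w)^(2).
At w = 10: L = 4. At w = 4: L = 25.

L* = 25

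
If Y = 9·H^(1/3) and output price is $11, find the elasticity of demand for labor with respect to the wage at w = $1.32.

MP_H = (1/3)·9·H^(-2/3), so P·MP_H = w gives 33·H^(-2/3) = w.
Solving, H(w) = (33/w)^(3/2). This is a constant-elasticity form: H ∝ w^(−3/2), so ε = −3/2.

ε = -1.5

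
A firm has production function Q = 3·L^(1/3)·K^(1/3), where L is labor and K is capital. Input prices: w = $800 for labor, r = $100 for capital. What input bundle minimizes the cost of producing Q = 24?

Cost minimization requires the marginal rate of technical substitution to equal the input-price ratio: MP_L/MP_K = w/r.
Here MP_L/MP_K = (1/3)·(K/L)/(1/3) = (K/L). Setting this equal to 800/100 = 8 gives K = 8L.
Substituting into Q = 24: 3·L^(1/3)·(8L)^(1/3) = 24.
Solving, L = 8 and K = 64.

L* = 8, K* = 64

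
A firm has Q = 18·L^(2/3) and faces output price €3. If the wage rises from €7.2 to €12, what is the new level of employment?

L* = 27

From P·MP_L = w with MP_L = 12·L^(-1/3), the labor demand is L(w) = (36/w)^(3).
At w = 7.2: L = 125. At w = 12: L = 27.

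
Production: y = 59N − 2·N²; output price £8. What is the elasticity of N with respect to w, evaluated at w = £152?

ε = -0.475

From P·MP_N = w with MP_N = 59 − 4N, labor demand is N(w) = (59 − w/8)/4.
dN/dw = −1/(32) = -0.03125.
At w = 152, N = 10, so ε = (dN/dw)·(w/N) = (-0.03125)·(152/10) = -0.475.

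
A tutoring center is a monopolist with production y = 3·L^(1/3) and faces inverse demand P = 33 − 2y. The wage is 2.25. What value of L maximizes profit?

L* = 8

Marginal revenue from the inverse demand is MR = 33 − 4y.
The marginal product is MP_L = L^(-2/3).
A monopolist hires until marginal revenue product equals the wage: MR·MP_L = w.
At L, y = 3·L^(1/3). Substituting and solving: (33 − 12·L^(1/3))·L^(-2/3) = 2.25 gives L = 8.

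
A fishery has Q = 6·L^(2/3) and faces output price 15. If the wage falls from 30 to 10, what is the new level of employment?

From P·MP_L = w with MP_L = 4·L^(-1/3), the labor demand is L(w) = (60/w)^(3).
At w = 30: L = 8. At w = 10: L = 216.

L* = 216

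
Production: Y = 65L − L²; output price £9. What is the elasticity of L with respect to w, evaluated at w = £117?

ε = -0.25

From P·MP_L = w with MP_L = 65 − 2L, labor demand is L(w) = (65 − w/9)/2.
dL/dw = −1/(18) = -1/18.
At w = 117, L = 26, so ε = (dL/dw)·(w/L) = (-1/18)·(117/26) = -0.25.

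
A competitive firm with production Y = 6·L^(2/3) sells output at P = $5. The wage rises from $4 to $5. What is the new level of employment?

L* = 64

From P·MP_L = w with MP_L = 4·L^(-1/3), the labor demand is L(w) = (20/w)^(3).
At w = 4: L = 125. At w = 5: L = 64.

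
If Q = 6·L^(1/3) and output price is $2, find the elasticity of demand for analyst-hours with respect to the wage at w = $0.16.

ε = -1.5

MP_L = (1/3)·6·L^(-2/3), so P·MP_L = w gives 4·L^(-2/3) = w.
Solving, L(w) = (4/w)^(3/2). This is a constant-elasticity form: L ∝ w^(−3/2), so ε = −3/2.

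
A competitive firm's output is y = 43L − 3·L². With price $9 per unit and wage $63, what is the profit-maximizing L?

L* = 6

The marginal product of L is MP_L = 43 − 6L.
A price-taking firm hires until the value of the marginal product equals the wage: P·MP_L = w, so 9·(43 − 6L) = 63.
Then 43 − 6L = 7, giving L = 6.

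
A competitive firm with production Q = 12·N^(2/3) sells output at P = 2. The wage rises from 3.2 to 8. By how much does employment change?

From P·MP_N = w with MP_N = 8·N^(-1/3), the labor demand is N(w) = (16/w)^(3).
At w = 3.2: N = 125. At w = 8: N = 8.
ΔN = 8 − 125 = -117.

ΔN = -117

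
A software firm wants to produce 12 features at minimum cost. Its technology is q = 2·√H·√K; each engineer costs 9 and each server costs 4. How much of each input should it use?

Cost minimization requires the marginal rate of technical substitution to equal the input-price ratio: MP_H/MP_K = w/r.
Here MP_H/MP_K = (1/2)·(K/H)/(1/2) = (K/H). Setting this equal to 9/4 = 2.25 gives K = 2.25H.
Substituting into q = 12: 2·H^(1/2)·(2.25H)^(1/2) = 12.
Solving, H = 4 and K = 9.

H* = 4, K* = 9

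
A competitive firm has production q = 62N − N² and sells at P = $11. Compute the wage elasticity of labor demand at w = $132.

ε = -0.24

From P·MP_N = w with MP_N = 62 − 2N, labor demand is N(w) = (62 − w/11)/2.
dN/dw = −1/(22) = -1/22.
At w = 132, N = 25, so ε = (dN/dw)·(w/N) = (-1/22)·(132/25) = -0.24.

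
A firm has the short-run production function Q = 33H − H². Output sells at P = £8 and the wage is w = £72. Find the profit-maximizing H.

H* = 12

The marginal product of H is MP_H = 33 − 2H.
A price-taking firm hires until the value of the marginal product equals the wage: P·MP_H = w, so 8·(33 − 2H) = 72.
Then 33 − 2H = 9, giving H = 12.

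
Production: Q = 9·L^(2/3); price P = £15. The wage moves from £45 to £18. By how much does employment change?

ΔL = 117

From P·MP_L = w with MP_L = 6·L^(-1/3), the labor demand is L(w) = (90/w)^(3).
At w = 45: L = 8. At w = 18: L = 125.
ΔL = 125 − 8 = 117.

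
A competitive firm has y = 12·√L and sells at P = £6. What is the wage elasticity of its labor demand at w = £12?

MP_L = (1/2)·12·L^(-1/2), so P·MP_L = w gives 36·L^(-1/2) = w.
Solving, L(w) = (36/w)^(2). This is a constant-elasticity form: L ∝ w^(−2), so ε = −2.

ε = -2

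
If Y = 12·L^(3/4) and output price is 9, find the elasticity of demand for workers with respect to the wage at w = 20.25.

MP_L = (3/4)·12·L^(-1/4), so P·MP_L = w gives 81·L^(-1/4) = w.
Solving, L(w) = (81/w)^(4). This is a constant-elasticity form: L ∝ w^(−4), so ε = −4.

ε = -4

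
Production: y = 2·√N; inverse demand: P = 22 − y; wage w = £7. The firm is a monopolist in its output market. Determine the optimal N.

Marginal revenue from the inverse demand is MR = 22 − 2y.
The marginal product is MP_N = N^(-1/2).
A monopolist hires until marginal revenue product equals the wage: MR·MP_N = w.
At N, y = 2·√N. Substituting and solving: (22 − 4·√N)·N^(-1/2) = 7 gives N = 4.

N* = 4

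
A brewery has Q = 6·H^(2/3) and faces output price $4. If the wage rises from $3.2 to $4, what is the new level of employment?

H* = 64

From P·MP_H = w with MP_H = 4·H^(-1/3), the labor demand is H(w) = (16/w)^(3).
At w = 3.2: H = 125. At w = 4: H = 64.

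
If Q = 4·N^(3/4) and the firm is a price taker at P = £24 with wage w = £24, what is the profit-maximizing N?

N* = 81

MP_N = (3/4)·4·N^(-1/4) = 3·N^(-1/4).
Profit maximization for a price taker requires P·MP_N = w: 24·3·N^(-1/4) = 24.
So N^(-1/4) = 1/3, which gives N = 81.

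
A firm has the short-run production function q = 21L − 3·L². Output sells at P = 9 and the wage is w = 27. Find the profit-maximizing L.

The marginal product of L is MP_L = 21 − 6L.
A price-taking firm hires until the value of the marginal product equals the wage: P·MP_L = w, so 9·(21 − 6L) = 27.
Then 21 − 6L = 3, giving L = 3.

L* = 3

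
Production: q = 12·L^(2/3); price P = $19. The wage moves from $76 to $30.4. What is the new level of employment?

L* = 125

From P·MP_L = w with MP_L = 8·L^(-1/3), the labor demand is L(w) = (152/w)^(3).
At w = 76: L = 8. At w = 30.4: L = 125.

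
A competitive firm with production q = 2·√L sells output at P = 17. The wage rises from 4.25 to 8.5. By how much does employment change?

ΔL = -12

From P·MP_L = w with MP_L = L^(-1/2), the labor demand is L(w) = (17/w)^(2).
At w = 4.25: L = 16. At w = 8.5: L = 4.
ΔL = 4 − 16 = -12.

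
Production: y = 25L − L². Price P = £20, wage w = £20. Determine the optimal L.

L* = 12

The marginal product of L is MP_L = 25 − 2L.
A price-taking firm hires until the value of the marginal product equals the wage: P·MP_L = w, so 20·(25 − 2L) = 20.
Then 25 − 2L = 1, giving L = 12.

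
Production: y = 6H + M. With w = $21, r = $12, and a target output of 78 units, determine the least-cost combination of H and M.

The inputs are perfect substitutes, so the firm uses whichever has the lower cost per unit of output.
Cost per unit of output via H is 3.5; via M it is 12. H is cheaper.
Producing y = 78 with H alone: H = 13, M = 0.

H* = 13, M* = 0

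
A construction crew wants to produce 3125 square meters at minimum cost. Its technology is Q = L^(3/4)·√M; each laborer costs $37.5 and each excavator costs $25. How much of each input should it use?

Cost minimization requires the marginal rate of technical substitution to equal the input-price ratio: MP_L/MP_M = w/r.
Here MP_L/MP_M = (3/4)·(M/L)/(1/2) = 1.5·(M/L). Setting this equal to 37.5/25 = 1.5 gives M = L.
Substituting into Q = 3125: L^(3/4)·(L)^(1/2) = 3125.
Solving, L = 625 and M = 625.

L* = 625, M* = 625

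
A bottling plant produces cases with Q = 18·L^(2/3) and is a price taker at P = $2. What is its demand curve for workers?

L(w) = 13824/w³

MP_L = (2/3)·18·L^(-1/3) = 12·L^(-1/3).
Setting P·MP_L = w: 24·L^(-1/3) = w.
Solving for L: L^(-1/3) = w/24, so L = (24/w)^(3).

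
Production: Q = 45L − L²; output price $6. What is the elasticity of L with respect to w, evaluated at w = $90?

ε = -0.5

From P·MP_L = w with MP_L = 45 − 2L, labor demand is L(w) = (45 − w/6)/2.
dL/dw = −1/(12) = -1/12.
At w = 90, L = 15, so ε = (dL/dw)·(w/L) = (-1/12)·(90/15) = -0.5.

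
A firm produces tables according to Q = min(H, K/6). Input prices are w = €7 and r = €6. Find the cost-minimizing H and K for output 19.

With a fixed-proportions technology, the cost-minimizing bundle uses no slack in either input: H = K/6 = Q.
So H = 19 and K = 6·19 = 114.

H* = 19, K* = 114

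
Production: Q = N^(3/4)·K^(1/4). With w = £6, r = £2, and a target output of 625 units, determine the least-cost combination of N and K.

N* = 625, K* = 625

Cost minimization requires the marginal rate of technical substitution to equal the input-price ratio: MP_N/MP_K = w/r.
Here MP_N/MP_K = (3/4)·(K/N)/(1/4) = 3·(K/N). Setting this equal to 6/2 = 3 gives K = N.
Substituting into Q = 625: N^(3/4)·(N)^(1/4) = 625.
Solving, N = 625 and K = 625.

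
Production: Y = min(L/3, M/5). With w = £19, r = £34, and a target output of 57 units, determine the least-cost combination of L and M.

L* = 171, M* = 285

With a fixed-proportions technology, the cost-minimizing bundle uses no slack in either input: L/3 = M/5 = Y.
So L = 3·57 = 171 and M = 5·57 = 285.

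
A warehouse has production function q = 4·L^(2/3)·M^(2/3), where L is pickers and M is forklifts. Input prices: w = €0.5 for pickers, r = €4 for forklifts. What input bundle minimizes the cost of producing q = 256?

L* = 64, M* = 8

Cost minimization requires the marginal rate of technical substitution to equal the input-price ratio: MP_L/MP_M = w/r.
Here MP_L/MP_M = (2/3)·(M/L)/(2/3) = (M/L). Setting this equal to 0.5/4 = 0.125 gives M = 0.125L.
Substituting into q = 256: 4·L^(2/3)·(0.125L)^(2/3) = 256.
Solving, L = 64 and M = 8.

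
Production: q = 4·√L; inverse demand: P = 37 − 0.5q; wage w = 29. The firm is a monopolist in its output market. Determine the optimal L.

L* = 4

Marginal revenue from the inverse demand is MR = 37 − q.
The marginal product is MP_L = 2·L^(-1/2).
A monopolist hires until marginal revenue product equals the wage: MR·MP_L = w.
At L, q = 4·√L. Substituting and solving: (37 − 4·√L)·2·L^(-1/2) = 29 gives L = 4.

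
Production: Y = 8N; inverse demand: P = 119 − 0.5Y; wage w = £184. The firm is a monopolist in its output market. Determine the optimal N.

N* = 12

Marginal revenue from the inverse demand is MR = 119 − Y.
The marginal product is MP_N = 8.
A monopolist hires until marginal revenue product equals the wage: MR·MP_N = w.
(119 − 8N)·8 = 184, so N = 12.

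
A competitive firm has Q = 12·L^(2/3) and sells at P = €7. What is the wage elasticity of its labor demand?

ε = -3

MP_L = (2/3)·12·L^(-1/3), so P·MP_L = w gives 56·L^(-1/3) = w.
Solving, L(w) = (56/w)^(3). This is a constant-elasticity form: L ∝ w^(−3), so ε = −3.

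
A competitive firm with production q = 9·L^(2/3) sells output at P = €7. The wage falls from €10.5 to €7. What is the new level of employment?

From P·MP_L = w with MP_L = 6·L^(-1/3), the labor demand is L(w) = (42/w)^(3).
At w = 10.5: L = 64. At w = 7: L = 216.

L* = 216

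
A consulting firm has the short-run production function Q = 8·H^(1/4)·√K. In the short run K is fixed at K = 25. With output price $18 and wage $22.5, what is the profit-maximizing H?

H* = 16

With K = 25, MP_H = (1/4)·8·H^(-3/4)·25^(1/2) = 10·H^(-3/4).
Profit maximization for a price taker requires P·MP_H = w: 18·10·H^(-3/4) = 22.5.
So H^(-3/4) = 0.125, which gives H = 16.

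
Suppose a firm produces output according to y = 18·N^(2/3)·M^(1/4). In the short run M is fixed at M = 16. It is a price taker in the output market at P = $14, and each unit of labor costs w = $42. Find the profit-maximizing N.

With M = 16, MP_N = (2/3)·18·N^(-1/3)·16^(1/4) = 24·N^(-1/3).
Profit maximization for a price taker requires P·MP_N = w: 14·24·N^(-1/3) = 42.
So N^(-1/3) = 0.125, which gives N = 512.

N* = 512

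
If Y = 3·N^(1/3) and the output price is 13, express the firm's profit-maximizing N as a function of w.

MP_N = (1/3)·3·N^(-2/3) = N^(-2/3).
Setting P·MP_N = w: 13·N^(-2/3) = w.
Solving for N: N^(-2/3) = w/13, so N = (13/w)^(3/2).

N(w) = (13/w)^(3/2)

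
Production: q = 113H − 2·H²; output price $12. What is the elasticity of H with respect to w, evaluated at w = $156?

ε = -0.13

From P·MP_H = w with MP_H = 113 − 4H, labor demand is H(w) = (113 − w/12)/4.
dH/dw = −1/(48) = -1/48.
At w = 156, H = 25, so ε = (dH/dw)·(w/H) = (-1/48)·(156/25) = -0.13.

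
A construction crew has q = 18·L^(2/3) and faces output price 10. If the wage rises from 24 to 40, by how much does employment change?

From P·MP_L = w with MP_L = 12·L^(-1/3), the labor demand is L(w) = (120/w)^(3).
At w = 24: L = 125. At w = 40: L = 27.
ΔL = 27 − 125 = -98.

ΔL = -98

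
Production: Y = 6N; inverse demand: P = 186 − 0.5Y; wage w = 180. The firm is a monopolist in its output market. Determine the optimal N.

N* = 26

Marginal revenue from the inverse demand is MR = 186 − Y.
The marginal product is MP_N = 6.
A monopolist hires until marginal revenue product equals the wage: MR·MP_N = w.
(186 − 6N)·6 = 180, so N = 26.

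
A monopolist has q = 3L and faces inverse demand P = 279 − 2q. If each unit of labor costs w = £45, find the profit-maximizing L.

Marginal revenue from the inverse demand is MR = 279 − 4q.
The marginal product is MP_L = 3.
A monopolist hires until marginal revenue product equals the wage: MR·MP_L = w.
(279 − 12L)·3 = 45, so L = 22.

L* = 22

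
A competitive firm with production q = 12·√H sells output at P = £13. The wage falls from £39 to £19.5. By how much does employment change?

From P·MP_H = w with MP_H = 6·H^(-1/2), the labor demand is H(w) = (78/w)^(2).
At w = 39: H = 4. At w = 19.5: H = 16.
ΔH = 16 − 4 = 12.

ΔH = 12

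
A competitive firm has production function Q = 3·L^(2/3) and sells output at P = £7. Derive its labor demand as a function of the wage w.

L(w) = 2744/w³

MP_L = (2/3)·3·L^(-1/3) = 2·L^(-1/3).
Setting P·MP_L = w: 14·L^(-1/3) = w.
Solving for L: L^(-1/3) = w/14, so L = (14/w)^(3).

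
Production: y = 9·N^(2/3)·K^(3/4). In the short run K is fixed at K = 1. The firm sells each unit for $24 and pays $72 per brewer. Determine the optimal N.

With K = 1, MP_N = (2/3)·9·N^(-1/3)·1^(3/4) = 6·N^(-1/3).
Profit maximization for a price taker requires P·MP_N = w: 24·6·N^(-1/3) = 72.
So N^(-1/3) = 0.5, which gives N = 8.

N* = 8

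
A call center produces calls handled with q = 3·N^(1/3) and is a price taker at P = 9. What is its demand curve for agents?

MP_N = (1/3)·3·N^(-2/3) = N^(-2/3).
Setting P·MP_N = w: 9·N^(-2/3) = w.
Solving for N: N^(-2/3) = w/9, so N = (9/w)^(3/2).

N(w) = (9/w)^(3/2)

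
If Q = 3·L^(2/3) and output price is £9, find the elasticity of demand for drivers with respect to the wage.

MP_L = (2/3)·3·L^(-1/3), so P·MP_L = w gives 18·L^(-1/3) = w.
Solving, L(w) = (18/w)^(3). This is a constant-elasticity form: L ∝ w^(−3), so ε = −3.

ε = -3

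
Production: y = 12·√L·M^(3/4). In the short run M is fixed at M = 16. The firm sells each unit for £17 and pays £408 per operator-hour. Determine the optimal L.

With M = 16, MP_L = (1/2)·12·L^(-1/2)·16^(3/4) = 48·L^(-1/2).
Profit maximization for a price taker requires P·MP_L = w: 17·48·L^(-1/2) = 408.
So L^(-1/2) = 0.5, which gives L = 4.

L* = 4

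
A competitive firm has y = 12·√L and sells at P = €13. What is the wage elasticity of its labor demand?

ε = -2

MP_L = (1/2)·12·L^(-1/2), so P·MP_L = w gives 78·L^(-1/2) = w.
Solving, L(w) = (78/w)^(2). This is a constant-elasticity form: L ∝ w^(−2), so ε = −2.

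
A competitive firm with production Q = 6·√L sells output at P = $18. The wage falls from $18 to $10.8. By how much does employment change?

From P·MP_L = w with MP_L = 3·L^(-1/2), the labor demand is L(w) = (54/w)^(2).
At w = 18: L = 9. At w = 10.8: L = 25.
ΔL = 25 − 9 = 16.

ΔL = 16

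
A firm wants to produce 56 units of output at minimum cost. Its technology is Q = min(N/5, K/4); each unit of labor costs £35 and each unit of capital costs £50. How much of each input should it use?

N* = 280, K* = 224

With a fixed-proportions technology, the cost-minimizing bundle uses no slack in either input: N/5 = K/4 = Q.
So N = 5·56 = 280 and K = 4·56 = 224.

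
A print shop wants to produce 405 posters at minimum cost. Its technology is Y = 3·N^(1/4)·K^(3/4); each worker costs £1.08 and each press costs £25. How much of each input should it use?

Cost minimization requires the marginal rate of technical substitution to equal the input-price ratio: MP_N/MP_K = w/r.
Here MP_N/MP_K = (1/4)·(K/N)/(3/4) = (1/3)·(K/N). Setting this equal to 1.08/25 = 0.0432 gives K = 0.1296N.
Substituting into Y = 405: 3·N^(1/4)·(0.1296N)^(3/4) = 405.
Solving, N = 625 and K = 81.

N* = 625, K* = 81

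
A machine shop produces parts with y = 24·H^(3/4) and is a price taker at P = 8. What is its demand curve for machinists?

H(w) = (144/w)^(4)

MP_H = (3/4)·24·H^(-1/4) = 18·H^(-1/4).
Setting P·MP_H = w: 144·H^(-1/4) = w.
Solving for H: H^(-1/4) = w/144, so H = (144/w)^(4).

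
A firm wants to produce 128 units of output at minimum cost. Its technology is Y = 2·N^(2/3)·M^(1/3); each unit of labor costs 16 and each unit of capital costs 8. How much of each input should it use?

N* = 64, M* = 64

Cost minimization requires the marginal rate of technical substitution to equal the input-price ratio: MP_N/MP_M = w/r.
Here MP_N/MP_M = (2/3)·(M/N)/(1/3) = 2·(M/N). Setting this equal to 16/8 = 2 gives M = N.
Substituting into Y = 128: 2·N^(2/3)·(N)^(1/3) = 128.
Solving, N = 64 and M = 64.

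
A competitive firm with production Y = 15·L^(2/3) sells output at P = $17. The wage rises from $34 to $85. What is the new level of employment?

From P·MP_L = w with MP_L = 10·L^(-1/3), the labor demand is L(w) = (170/w)^(3).
At w = 34: L = 125. At w = 85: L = 8.

L* = 8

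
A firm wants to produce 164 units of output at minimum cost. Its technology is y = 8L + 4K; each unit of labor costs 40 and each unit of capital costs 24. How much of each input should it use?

L* = 20.5, K* = 0

The inputs are perfect substitutes, so the firm uses whichever has the lower cost per unit of output.
Cost per unit of output via L is w/8 = 5; via K it is r/4 = 6. L is cheaper.
Producing y = 164 with L alone: L = 20.5, K = 0.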